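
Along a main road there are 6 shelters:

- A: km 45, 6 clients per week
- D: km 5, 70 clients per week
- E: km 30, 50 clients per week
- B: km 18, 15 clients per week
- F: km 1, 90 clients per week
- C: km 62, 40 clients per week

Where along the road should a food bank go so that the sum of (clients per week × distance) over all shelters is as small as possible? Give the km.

x = 5

For a sum of weighted absolute distances on a line, the optimum is the weighted median (not the mean). Total weight W = 271; half-weight = 135.5.
Sort by position and accumulate weight:
  km 1 (F, w=90) → cum 90
  km 5 (D, w=70) → cum 160  ≥ 135.5 → median here
  km 18 (B, w=15) → cum 175
  km 30 (E, w=50) → cum 225
  km 45 (A, w=6) → cum 231
  km 62 (C, w=40) → cum 271
Optimal location: km 5.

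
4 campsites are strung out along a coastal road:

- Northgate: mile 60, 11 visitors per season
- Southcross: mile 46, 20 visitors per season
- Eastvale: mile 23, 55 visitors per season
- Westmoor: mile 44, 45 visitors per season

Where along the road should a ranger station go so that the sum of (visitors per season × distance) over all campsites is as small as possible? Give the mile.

x = 44

For a sum of weighted absolute distances on a line, the optimum is the weighted median (not the mean). Total weight W = 131; half-weight = 65.5.
Sort by position and accumulate weight:
  mile 23 (Eastvale, w=55) → cum 55
  mile 44 (Westmoor, w=45) → cum 100  ≥ 65.5 → median here
  mile 46 (Southcross, w=20) → cum 120
  mile 60 (Northgate, w=11) → cum 131
Optimal location: mile 44.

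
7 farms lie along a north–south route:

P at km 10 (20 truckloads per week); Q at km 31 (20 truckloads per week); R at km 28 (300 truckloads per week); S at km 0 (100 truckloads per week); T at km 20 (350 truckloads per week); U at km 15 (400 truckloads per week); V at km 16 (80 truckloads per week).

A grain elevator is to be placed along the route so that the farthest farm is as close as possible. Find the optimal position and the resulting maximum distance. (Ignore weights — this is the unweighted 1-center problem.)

location 15.5, max distance 15.5

The 1-center on a line is the midpoint of the two extreme points: leftmost at 0, rightmost at 31.
Optimal location = (0 + 31)/2 = 15.5; maximum distance = (31 − 0)/2 = 15.5.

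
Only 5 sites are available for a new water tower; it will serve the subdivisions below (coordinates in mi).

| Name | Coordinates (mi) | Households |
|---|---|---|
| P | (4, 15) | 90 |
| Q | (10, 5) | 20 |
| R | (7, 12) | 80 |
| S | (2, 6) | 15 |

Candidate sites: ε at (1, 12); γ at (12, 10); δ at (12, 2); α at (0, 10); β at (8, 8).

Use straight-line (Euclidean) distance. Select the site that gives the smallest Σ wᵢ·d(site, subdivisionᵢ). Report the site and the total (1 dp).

ε, total 1181.1 mi

Total weighted distance at each candidate:
  ε (1, 12): total = 1181.1
  γ (12, 10): total = 1549.1
  δ (12, 2): total = 2501.9
  α (0, 10): total = 1449.4
  β (8, 8): total = 1222.4
Minimum is at ε with total 1181.1 mi.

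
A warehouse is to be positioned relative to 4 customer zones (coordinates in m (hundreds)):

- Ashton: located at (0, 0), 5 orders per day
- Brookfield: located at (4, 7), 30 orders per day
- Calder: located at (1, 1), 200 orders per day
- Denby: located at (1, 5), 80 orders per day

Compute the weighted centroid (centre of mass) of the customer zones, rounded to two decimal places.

The minimiser of Σwᵢ‖p−pᵢ‖² is the weighted centroid p* = (Σwᵢpᵢ)/(Σwᵢ).
Σwᵢ = 315.
Σwᵢxᵢ = 5·0 + 30·4 + 200·1 + 80·1 = 400.
Σwᵢyᵢ = 5·0 + 30·7 + 200·1 + 80·5 = 810.
x* = 400/315 = 1.27, y* = 810/315 = 2.57.

(1.27, 2.57)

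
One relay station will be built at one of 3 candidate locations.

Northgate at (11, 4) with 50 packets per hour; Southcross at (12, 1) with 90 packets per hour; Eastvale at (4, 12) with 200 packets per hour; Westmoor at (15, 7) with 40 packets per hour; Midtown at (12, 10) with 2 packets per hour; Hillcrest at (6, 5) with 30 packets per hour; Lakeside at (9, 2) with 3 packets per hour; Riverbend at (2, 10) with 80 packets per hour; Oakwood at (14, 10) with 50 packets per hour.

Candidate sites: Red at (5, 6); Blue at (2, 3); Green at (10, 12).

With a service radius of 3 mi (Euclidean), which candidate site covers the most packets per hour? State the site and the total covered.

Red, covering 30

Coverage radius r = 3 mi; a point is covered iff (Δx)²+(Δy)² ≤ 3² = 9.
  Red (5, 6): covers {Hillcrest} → 30
  Blue (2, 3): covers {none} → 0
  Green (10, 12): covers {Midtown} → 2
Maximum coverage at Red: 30 packets per hour.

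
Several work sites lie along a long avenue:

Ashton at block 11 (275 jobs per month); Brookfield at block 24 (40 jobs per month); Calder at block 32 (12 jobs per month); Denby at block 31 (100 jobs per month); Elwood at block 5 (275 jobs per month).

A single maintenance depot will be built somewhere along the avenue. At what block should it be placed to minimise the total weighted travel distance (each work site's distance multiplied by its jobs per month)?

x = 11

For a sum of weighted absolute distances on a line, the optimum is the weighted median (not the mean). Total weight W = 702; half-weight = 351.
Sort by position and accumulate weight:
  block 5 (Elwood, w=275) → cum 275
  block 11 (Ashton, w=275) → cum 550  ≥ 351 → median here
  block 24 (Brookfield, w=40) → cum 590
  block 31 (Denby, w=100) → cum 690
  block 32 (Calder, w=12) → cum 702
Optimal location: block 11.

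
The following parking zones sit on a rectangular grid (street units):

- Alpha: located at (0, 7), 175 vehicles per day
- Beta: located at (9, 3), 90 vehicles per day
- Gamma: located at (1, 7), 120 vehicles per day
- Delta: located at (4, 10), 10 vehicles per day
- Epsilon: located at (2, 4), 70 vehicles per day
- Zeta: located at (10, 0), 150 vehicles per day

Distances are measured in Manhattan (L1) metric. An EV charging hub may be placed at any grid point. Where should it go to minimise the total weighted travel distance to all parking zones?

(2, 4)

Manhattan distance separates: Σwᵢ(|x−xᵢ|+|y−yᵢ|) = Σwᵢ|x−xᵢ| + Σwᵢ|y−yᵢ|, so x and y are optimised independently as 1-D weighted medians.
Total weight W = 615; half = 307.5.
x-coordinate, sorted with cumulative weight:
  x=0 (Alpha, w=175) cum 175
  x=1 (Gamma, w=120) cum 295
  x=2 (Epsilon, w=70) cum 365  ← median
  x=4 (Delta, w=10) cum 375
  x=9 (Beta, w=90) cum 465
  x=10 (Zeta, w=150) cum 615
⇒ x* = 2
y-coordinate, sorted with cumulative weight:
  y=0 (Zeta, w=150) cum 150
  y=3 (Beta, w=90) cum 240
  y=4 (Epsilon, w=70) cum 310  ← median
  y=7 (Alpha, w=175) cum 485
  y=7 (Gamma, w=120) cum 605
  y=10 (Delta, w=10) cum 615
⇒ y* = 4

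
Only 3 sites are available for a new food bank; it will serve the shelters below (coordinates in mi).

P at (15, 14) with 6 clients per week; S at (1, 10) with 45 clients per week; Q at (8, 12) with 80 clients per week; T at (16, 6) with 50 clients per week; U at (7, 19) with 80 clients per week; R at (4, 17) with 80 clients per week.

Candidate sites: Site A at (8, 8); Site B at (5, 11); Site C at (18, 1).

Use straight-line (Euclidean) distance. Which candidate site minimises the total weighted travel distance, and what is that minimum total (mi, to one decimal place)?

Total weighted distance at each candidate:
  Site A (8, 8): total = 2786.8
  Site B (5, 11): total = 2251.6
  Site C (18, 1): total = 5792.6
Minimum is at Site B with total 2251.6 mi.

Site B, total 2251.6 mi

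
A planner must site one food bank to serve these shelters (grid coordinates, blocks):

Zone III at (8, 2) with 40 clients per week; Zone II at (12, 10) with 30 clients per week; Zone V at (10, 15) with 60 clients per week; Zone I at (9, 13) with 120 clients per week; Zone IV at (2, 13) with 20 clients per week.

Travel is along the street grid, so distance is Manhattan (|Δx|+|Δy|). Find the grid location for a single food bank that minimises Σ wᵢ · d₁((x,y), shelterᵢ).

(9, 13)

Manhattan distance separates: Σwᵢ(|x−xᵢ|+|y−yᵢ|) = Σwᵢ|x−xᵢ| + Σwᵢ|y−yᵢ|, so x and y are optimised independently as 1-D weighted medians.
Total weight W = 270; half = 135.
x-coordinate, sorted with cumulative weight:
  x=2 (Zone IV, w=20) cum 20
  x=8 (Zone III, w=40) cum 60
  x=9 (Zone I, w=120) cum 180  ← median
  x=10 (Zone V, w=60) cum 240
  x=12 (Zone II, w=30) cum 270
⇒ x* = 9
y-coordinate, sorted with cumulative weight:
  y=2 (Zone III, w=40) cum 40
  y=10 (Zone II, w=30) cum 70
  y=13 (Zone I, w=120) cum 190  ← median
  y=13 (Zone IV, w=20) cum 210
  y=15 (Zone V, w=60) cum 270
⇒ y* = 13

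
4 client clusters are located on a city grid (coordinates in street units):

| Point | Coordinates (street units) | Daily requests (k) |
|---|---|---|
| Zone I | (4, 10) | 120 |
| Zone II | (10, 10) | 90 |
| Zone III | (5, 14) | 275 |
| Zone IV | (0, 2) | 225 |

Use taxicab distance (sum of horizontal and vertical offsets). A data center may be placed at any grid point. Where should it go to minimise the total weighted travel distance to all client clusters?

Manhattan distance separates: Σwᵢ(|x−xᵢ|+|y−yᵢ|) = Σwᵢ|x−xᵢ| + Σwᵢ|y−yᵢ|, so x and y are optimised independently as 1-D weighted medians.
Total weight W = 710; half = 355.
x-coordinate, sorted with cumulative weight:
  x=0 (Zone IV, w=225) cum 225
  x=4 (Zone I, w=120) cum 345
  x=5 (Zone III, w=275) cum 620  ← median
  x=10 (Zone II, w=90) cum 710
⇒ x* = 5
y-coordinate, sorted with cumulative weight:
  y=2 (Zone IV, w=225) cum 225
  y=10 (Zone I, w=120) cum 345
  y=10 (Zone II, w=90) cum 435  ← median
  y=14 (Zone III, w=275) cum 710
⇒ y* = 10

(5, 10)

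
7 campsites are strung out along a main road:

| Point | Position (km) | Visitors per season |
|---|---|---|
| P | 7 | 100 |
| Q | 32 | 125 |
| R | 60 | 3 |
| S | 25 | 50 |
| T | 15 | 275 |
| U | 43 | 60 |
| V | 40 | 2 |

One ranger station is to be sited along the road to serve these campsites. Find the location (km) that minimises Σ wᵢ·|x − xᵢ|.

x = 15

For a sum of weighted absolute distances on a line, the optimum is the weighted median (not the mean). Total weight W = 615; half-weight = 307.5.
Sort by position and accumulate weight:
  km 7 (P, w=100) → cum 100
  km 15 (T, w=275) → cum 375  ≥ 307.5 → median here
  km 25 (S, w=50) → cum 425
  km 32 (Q, w=125) → cum 550
  km 40 (V, w=2) → cum 552
  km 43 (U, w=60) → cum 612
  km 60 (R, w=3) → cum 615
Optimal location: km 15.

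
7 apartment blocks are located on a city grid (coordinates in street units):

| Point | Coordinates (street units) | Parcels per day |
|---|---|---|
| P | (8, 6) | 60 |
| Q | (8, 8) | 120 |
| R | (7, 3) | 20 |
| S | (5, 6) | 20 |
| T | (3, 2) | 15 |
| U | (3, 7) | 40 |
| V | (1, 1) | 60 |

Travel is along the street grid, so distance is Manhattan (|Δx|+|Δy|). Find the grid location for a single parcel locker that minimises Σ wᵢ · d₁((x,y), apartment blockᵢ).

Manhattan distance separates: Σwᵢ(|x−xᵢ|+|y−yᵢ|) = Σwᵢ|x−xᵢ| + Σwᵢ|y−yᵢ|, so x and y are optimised independently as 1-D weighted medians.
Total weight W = 335; half = 167.5.
x-coordinate, sorted with cumulative weight:
  x=1 (V, w=60) cum 60
  x=3 (T, w=15) cum 75
  x=3 (U, w=40) cum 115
  x=5 (S, w=20) cum 135
  x=7 (R, w=20) cum 155
  x=8 (P, w=60) cum 215  ← median
  x=8 (Q, w=120) cum 335
⇒ x* = 8
y-coordinate, sorted with cumulative weight:
  y=1 (V, w=60) cum 60
  y=2 (T, w=15) cum 75
  y=3 (R, w=20) cum 95
  y=6 (P, w=60) cum 155
  y=6 (S, w=20) cum 175  ← median
  y=7 (U, w=40) cum 215
  y=8 (Q, w=120) cum 335
⇒ y* = 6

(8, 6)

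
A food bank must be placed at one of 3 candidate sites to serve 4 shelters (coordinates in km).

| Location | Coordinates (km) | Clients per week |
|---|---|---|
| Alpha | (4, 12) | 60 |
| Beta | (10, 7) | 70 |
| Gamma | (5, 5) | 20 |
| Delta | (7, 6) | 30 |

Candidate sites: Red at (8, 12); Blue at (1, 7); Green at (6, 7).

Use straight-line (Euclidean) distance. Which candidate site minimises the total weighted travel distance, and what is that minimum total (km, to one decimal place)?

Green, total 690.3 km

Total weighted distance at each candidate:
  Red (8, 12): total = 951.8
  Blue (1, 7): total = 1251.8
  Green (6, 7): total = 690.3
Minimum is at Green with total 690.3 km.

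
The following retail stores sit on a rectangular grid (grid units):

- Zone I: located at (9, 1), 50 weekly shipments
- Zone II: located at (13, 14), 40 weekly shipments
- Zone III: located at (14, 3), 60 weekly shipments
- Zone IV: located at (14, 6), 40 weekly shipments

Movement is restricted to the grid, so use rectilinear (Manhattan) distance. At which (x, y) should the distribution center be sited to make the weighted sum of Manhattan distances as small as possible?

Manhattan distance separates: Σwᵢ(|x−xᵢ|+|y−yᵢ|) = Σwᵢ|x−xᵢ| + Σwᵢ|y−yᵢ|, so x and y are optimised independently as 1-D weighted medians.
Total weight W = 190; half = 95.
x-coordinate, sorted with cumulative weight:
  x=9 (Zone I, w=50) cum 50
  x=13 (Zone II, w=40) cum 90
  x=14 (Zone III, w=60) cum 150  ← median
  x=14 (Zone IV, w=40) cum 190
⇒ x* = 14
y-coordinate, sorted with cumulative weight:
  y=1 (Zone I, w=50) cum 50
  y=3 (Zone III, w=60) cum 110  ← median
  y=6 (Zone IV, w=40) cum 150
  y=14 (Zone II, w=40) cum 190
⇒ y* = 3

(14, 3)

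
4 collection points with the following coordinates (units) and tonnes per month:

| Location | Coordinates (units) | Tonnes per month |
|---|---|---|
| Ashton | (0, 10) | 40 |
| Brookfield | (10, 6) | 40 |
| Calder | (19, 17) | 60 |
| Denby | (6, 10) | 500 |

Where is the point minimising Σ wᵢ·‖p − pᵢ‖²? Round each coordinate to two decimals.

(7.09, 10.41)

The minimiser of Σwᵢ‖p−pᵢ‖² is the weighted centroid p* = (Σwᵢpᵢ)/(Σwᵢ).
Σwᵢ = 640.
Σwᵢxᵢ = 40·0 + 40·10 + 60·19 + 500·6 = 4540.
Σwᵢyᵢ = 40·10 + 40·6 + 60·17 + 500·10 = 6660.
x* = 4540/640 = 7.09, y* = 6660/640 = 10.41.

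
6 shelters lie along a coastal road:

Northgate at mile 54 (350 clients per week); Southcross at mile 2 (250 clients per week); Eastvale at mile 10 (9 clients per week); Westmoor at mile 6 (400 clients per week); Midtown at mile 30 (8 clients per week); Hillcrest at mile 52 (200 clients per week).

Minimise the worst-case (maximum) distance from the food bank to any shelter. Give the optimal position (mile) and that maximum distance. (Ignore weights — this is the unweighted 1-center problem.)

The 1-center on a line is the midpoint of the two extreme points: leftmost at 2, rightmost at 54.
Optimal location = (2 + 54)/2 = 28; maximum distance = (54 − 2)/2 = 26.

location 28, max distance 26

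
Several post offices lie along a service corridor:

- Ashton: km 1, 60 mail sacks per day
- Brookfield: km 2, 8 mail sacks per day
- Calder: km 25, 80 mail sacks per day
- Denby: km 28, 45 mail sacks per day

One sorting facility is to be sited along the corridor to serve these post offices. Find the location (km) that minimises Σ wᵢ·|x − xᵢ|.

x = 25

For a sum of weighted absolute distances on a line, the optimum is the weighted median (not the mean). Total weight W = 193; half-weight = 96.5.
Sort by position and accumulate weight:
  km 1 (Ashton, w=60) → cum 60
  km 2 (Brookfield, w=8) → cum 68
  km 25 (Calder, w=80) → cum 148  ≥ 96.5 → median here
  km 28 (Denby, w=45) → cum 193
Optimal location: km 25.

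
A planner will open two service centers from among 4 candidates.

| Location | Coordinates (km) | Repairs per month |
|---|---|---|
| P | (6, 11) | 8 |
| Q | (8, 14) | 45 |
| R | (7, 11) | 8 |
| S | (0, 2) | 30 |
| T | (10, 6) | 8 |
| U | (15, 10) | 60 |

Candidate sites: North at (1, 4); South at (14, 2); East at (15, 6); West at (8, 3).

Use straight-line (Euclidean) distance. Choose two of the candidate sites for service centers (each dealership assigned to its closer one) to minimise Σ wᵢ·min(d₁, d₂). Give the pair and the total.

Evaluate every pair (each demand assigned to the nearer of the two):
  {North, East}: total = 968.0
  {East, West}: total = 1119.5
  {North, South}: total = 1287.9
  {North, West}: total = 1315.4
  {South, East}: total = 1336.2
  {South, West}: total = 1379.9
Best pair: {North, East} with total 968.0.

{North, East}, total 968.0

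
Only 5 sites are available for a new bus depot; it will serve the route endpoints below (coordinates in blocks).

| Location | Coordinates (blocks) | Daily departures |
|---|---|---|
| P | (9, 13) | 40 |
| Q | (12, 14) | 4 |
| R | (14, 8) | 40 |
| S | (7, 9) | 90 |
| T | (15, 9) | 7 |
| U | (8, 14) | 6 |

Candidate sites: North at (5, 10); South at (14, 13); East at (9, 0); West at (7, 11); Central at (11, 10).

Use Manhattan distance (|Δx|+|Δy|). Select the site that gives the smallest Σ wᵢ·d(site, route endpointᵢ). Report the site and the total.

West, total 866 blocks

Total weighted distance at each candidate:
  North (5, 10): total = 1153
  South (14, 13): total = 1479
  East (9, 0): total = 2293
  West (7, 11): total = 866
  Central (11, 10): total = 947
Minimum is at West with total 866 blocks.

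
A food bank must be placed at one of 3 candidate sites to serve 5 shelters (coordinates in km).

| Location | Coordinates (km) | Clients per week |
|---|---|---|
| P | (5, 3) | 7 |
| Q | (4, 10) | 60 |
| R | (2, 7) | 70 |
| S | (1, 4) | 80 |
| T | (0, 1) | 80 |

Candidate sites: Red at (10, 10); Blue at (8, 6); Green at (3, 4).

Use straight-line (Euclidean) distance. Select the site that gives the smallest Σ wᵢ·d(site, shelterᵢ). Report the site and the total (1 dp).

Green, total 1101.4 km

Total weighted distance at each candidate:
  Red (10, 10): total = 2959.9
  Blue (8, 6): total = 2132.0
  Green (3, 4): total = 1101.4
Minimum is at Green with total 1101.4 km.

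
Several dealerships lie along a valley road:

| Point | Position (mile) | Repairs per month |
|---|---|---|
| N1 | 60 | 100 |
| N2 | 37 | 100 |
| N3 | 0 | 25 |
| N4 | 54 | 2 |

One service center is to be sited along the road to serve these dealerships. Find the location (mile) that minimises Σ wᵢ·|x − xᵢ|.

For a sum of weighted absolute distances on a line, the optimum is the weighted median (not the mean). Total weight W = 227; half-weight = 113.5.
Sort by position and accumulate weight:
  mile 0 (N3, w=25) → cum 25
  mile 37 (N2, w=100) → cum 125  ≥ 113.5 → median here
  mile 54 (N4, w=2) → cum 127
  mile 60 (N1, w=100) → cum 227
Optimal location: mile 37.

x = 37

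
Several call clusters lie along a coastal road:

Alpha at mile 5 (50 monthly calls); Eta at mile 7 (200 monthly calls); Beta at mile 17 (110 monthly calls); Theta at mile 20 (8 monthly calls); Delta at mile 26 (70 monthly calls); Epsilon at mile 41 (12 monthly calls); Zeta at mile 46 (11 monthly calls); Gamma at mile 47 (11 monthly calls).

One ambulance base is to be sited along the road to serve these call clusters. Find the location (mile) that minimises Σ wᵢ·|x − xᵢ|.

x = 7

For a sum of weighted absolute distances on a line, the optimum is the weighted median (not the mean). Total weight W = 472; half-weight = 236.
Sort by position and accumulate weight:
  mile 5 (Alpha, w=50) → cum 50
  mile 7 (Eta, w=200) → cum 250  ≥ 236 → median here
  mile 17 (Beta, w=110) → cum 360
  mile 20 (Theta, w=8) → cum 368
  mile 26 (Delta, w=70) → cum 438
  mile 41 (Epsilon, w=12) → cum 450
  mile 46 (Zeta, w=11) → cum 461
  mile 47 (Gamma, w=11) → cum 472
Optimal location: mile 7.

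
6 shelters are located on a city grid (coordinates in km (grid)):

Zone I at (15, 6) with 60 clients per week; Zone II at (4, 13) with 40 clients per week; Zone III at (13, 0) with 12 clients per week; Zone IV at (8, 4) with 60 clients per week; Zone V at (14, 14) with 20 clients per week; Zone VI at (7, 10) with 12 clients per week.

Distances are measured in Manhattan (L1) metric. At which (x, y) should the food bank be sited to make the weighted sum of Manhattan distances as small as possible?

(8, 6)

Manhattan distance separates: Σwᵢ(|x−xᵢ|+|y−yᵢ|) = Σwᵢ|x−xᵢ| + Σwᵢ|y−yᵢ|, so x and y are optimised independently as 1-D weighted medians.
Total weight W = 204; half = 102.
x-coordinate, sorted with cumulative weight:
  x=4 (Zone II, w=40) cum 40
  x=7 (Zone VI, w=12) cum 52
  x=8 (Zone IV, w=60) cum 112  ← median
  x=13 (Zone III, w=12) cum 124
  x=14 (Zone V, w=20) cum 144
  x=15 (Zone I, w=60) cum 204
⇒ x* = 8
y-coordinate, sorted with cumulative weight:
  y=0 (Zone III, w=12) cum 12
  y=4 (Zone IV, w=60) cum 72
  y=6 (Zone I, w=60) cum 132  ← median
  y=10 (Zone VI, w=12) cum 144
  y=13 (Zone II, w=40) cum 184
  y=14 (Zone V, w=20) cum 204
⇒ y* = 6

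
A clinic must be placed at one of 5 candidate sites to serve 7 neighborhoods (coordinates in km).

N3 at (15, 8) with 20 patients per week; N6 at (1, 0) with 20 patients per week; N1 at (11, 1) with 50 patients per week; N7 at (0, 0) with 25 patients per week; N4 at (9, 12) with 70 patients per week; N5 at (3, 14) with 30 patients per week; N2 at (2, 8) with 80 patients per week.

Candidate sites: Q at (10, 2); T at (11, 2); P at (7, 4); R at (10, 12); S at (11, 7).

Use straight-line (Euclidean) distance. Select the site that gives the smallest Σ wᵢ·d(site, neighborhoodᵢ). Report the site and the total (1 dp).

P, total 2187.3 km

Total weighted distance at each candidate:
  Q (10, 2): total = 2586.5
  T (11, 2): total = 2689.6
  P (7, 4): total = 2187.3
  R (10, 12): total = 2374.8
  S (11, 7): total = 2372.9
Minimum is at P with total 2187.3 km.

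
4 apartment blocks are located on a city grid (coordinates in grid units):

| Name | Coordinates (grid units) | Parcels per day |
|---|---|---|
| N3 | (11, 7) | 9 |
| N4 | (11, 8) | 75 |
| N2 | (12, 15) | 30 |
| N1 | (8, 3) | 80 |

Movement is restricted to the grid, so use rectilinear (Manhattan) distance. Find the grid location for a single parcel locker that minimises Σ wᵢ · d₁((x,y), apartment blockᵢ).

(11, 8)

Manhattan distance separates: Σwᵢ(|x−xᵢ|+|y−yᵢ|) = Σwᵢ|x−xᵢ| + Σwᵢ|y−yᵢ|, so x and y are optimised independently as 1-D weighted medians.
Total weight W = 194; half = 97.
x-coordinate, sorted with cumulative weight:
  x=8 (N1, w=80) cum 80
  x=11 (N3, w=9) cum 89
  x=11 (N4, w=75) cum 164  ← median
  x=12 (N2, w=30) cum 194
⇒ x* = 11
y-coordinate, sorted with cumulative weight:
  y=3 (N1, w=80) cum 80
  y=7 (N3, w=9) cum 89
  y=8 (N4, w=75) cum 164  ← median
  y=15 (N2, w=30) cum 194
⇒ y* = 8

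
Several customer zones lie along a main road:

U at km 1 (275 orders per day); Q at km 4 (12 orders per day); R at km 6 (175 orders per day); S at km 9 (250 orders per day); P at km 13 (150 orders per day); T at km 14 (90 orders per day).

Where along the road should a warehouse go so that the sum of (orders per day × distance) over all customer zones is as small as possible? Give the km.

x = 9

For a sum of weighted absolute distances on a line, the optimum is the weighted median (not the mean). Total weight W = 952; half-weight = 476.
Sort by position and accumulate weight:
  km 1 (U, w=275) → cum 275
  km 4 (Q, w=12) → cum 287
  km 6 (R, w=175) → cum 462
  km 9 (S, w=250) → cum 712  ≥ 476 → median here
  km 13 (P, w=150) → cum 862
  km 14 (T, w=90) → cum 952
Optimal location: km 9.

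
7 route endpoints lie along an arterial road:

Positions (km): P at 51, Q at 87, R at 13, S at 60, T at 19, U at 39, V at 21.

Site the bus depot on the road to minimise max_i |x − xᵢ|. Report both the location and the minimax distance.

location 50, max distance 37

The 1-center on a line is the midpoint of the two extreme points: leftmost at 13, rightmost at 87.
Optimal location = (13 + 87)/2 = 50; maximum distance = (87 − 13)/2 = 37.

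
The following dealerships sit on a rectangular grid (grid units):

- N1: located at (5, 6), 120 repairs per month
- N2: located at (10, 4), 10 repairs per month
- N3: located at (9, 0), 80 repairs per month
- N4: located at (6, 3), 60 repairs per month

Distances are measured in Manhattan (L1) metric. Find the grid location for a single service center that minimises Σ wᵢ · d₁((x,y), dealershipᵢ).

Manhattan distance separates: Σwᵢ(|x−xᵢ|+|y−yᵢ|) = Σwᵢ|x−xᵢ| + Σwᵢ|y−yᵢ|, so x and y are optimised independently as 1-D weighted medians.
Total weight W = 270; half = 135.
x-coordinate, sorted with cumulative weight:
  x=5 (N1, w=120) cum 120
  x=6 (N4, w=60) cum 180  ← median
  x=9 (N3, w=80) cum 260
  x=10 (N2, w=10) cum 270
⇒ x* = 6
y-coordinate, sorted with cumulative weight:
  y=0 (N3, w=80) cum 80
  y=3 (N4, w=60) cum 140  ← median
  y=4 (N2, w=10) cum 150
  y=6 (N1, w=120) cum 270
⇒ y* = 3

(6, 3)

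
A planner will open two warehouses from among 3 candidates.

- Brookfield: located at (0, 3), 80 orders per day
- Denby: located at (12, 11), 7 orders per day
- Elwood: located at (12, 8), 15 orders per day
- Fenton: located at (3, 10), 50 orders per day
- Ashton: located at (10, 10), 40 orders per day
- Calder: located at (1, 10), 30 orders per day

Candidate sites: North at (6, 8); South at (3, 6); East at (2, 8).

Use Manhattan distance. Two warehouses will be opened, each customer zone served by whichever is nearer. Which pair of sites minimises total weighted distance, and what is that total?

{North, East}, total 1193

Evaluate every pair (each demand assigned to the nearer of the two):
  {North, East}: total = 1193
  {North, South}: total = 1253
  {South, East}: total = 1361
Best pair: {North, East} with total 1193.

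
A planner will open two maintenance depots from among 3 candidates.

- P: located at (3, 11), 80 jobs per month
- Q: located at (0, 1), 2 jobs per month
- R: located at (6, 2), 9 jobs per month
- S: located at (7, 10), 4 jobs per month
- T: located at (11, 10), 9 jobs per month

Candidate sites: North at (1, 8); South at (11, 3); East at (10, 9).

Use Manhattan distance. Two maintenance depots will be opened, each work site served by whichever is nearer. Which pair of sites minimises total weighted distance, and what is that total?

{North, East}, total 549

Evaluate every pair (each demand assigned to the nearer of the two):
  {North, East}: total = 549
  {North, South}: total = 565
  {South, East}: total = 834
Best pair: {North, East} with total 549.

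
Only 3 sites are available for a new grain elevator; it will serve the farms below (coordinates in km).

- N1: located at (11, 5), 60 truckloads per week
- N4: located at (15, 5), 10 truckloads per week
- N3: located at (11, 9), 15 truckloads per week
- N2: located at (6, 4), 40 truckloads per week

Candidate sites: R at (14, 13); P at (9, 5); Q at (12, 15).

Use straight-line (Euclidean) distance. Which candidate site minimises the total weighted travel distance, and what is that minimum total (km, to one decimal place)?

Total weighted distance at each candidate:
  R (14, 13): total = 1149.9
  P (9, 5): total = 373.6
  Q (12, 15): total = 1299.8
Minimum is at P with total 373.6 km.

P, total 373.6 km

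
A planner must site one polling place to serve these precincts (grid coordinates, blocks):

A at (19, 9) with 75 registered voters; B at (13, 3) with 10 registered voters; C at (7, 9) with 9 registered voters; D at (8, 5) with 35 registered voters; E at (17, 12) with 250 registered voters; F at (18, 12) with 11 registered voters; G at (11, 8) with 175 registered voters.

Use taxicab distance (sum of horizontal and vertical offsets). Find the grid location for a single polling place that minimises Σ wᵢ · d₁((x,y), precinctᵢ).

Manhattan distance separates: Σwᵢ(|x−xᵢ|+|y−yᵢ|) = Σwᵢ|x−xᵢ| + Σwᵢ|y−yᵢ|, so x and y are optimised independently as 1-D weighted medians.
Total weight W = 565; half = 282.5.
x-coordinate, sorted with cumulative weight:
  x=7 (C, w=9) cum 9
  x=8 (D, w=35) cum 44
  x=11 (G, w=175) cum 219
  x=13 (B, w=10) cum 229
  x=17 (E, w=250) cum 479  ← median
  x=18 (F, w=11) cum 490
  x=19 (A, w=75) cum 565
⇒ x* = 17
y-coordinate, sorted with cumulative weight:
  y=3 (B, w=10) cum 10
  y=5 (D, w=35) cum 45
  y=8 (G, w=175) cum 220
  y=9 (A, w=75) cum 295  ← median
  y=9 (C, w=9) cum 304
  y=12 (E, w=250) cum 554
  y=12 (F, w=11) cum 565
⇒ y* = 9

(17, 9)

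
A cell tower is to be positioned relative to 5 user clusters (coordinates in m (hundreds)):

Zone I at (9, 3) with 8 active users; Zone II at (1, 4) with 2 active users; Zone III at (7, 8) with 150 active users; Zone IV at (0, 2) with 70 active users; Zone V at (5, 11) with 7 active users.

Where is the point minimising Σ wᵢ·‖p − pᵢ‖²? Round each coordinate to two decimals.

(4.89, 6.11)

The minimiser of Σwᵢ‖p−pᵢ‖² is the weighted centroid p* = (Σwᵢpᵢ)/(Σwᵢ).
Σwᵢ = 237.
Σwᵢxᵢ = 8·9 + 2·1 + 150·7 + 70·0 + 7·5 = 1159.
Σwᵢyᵢ = 8·3 + 2·4 + 150·8 + 70·2 + 7·11 = 1449.
x* = 1159/237 = 4.89, y* = 1449/237 = 6.11.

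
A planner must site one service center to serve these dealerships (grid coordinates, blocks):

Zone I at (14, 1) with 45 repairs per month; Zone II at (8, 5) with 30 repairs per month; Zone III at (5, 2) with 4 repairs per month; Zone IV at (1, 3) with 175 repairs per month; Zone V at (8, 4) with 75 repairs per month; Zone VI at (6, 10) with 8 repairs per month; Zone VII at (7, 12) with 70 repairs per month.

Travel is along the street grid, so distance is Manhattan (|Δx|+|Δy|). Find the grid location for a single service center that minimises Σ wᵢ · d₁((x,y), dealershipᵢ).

(7, 3)

Manhattan distance separates: Σwᵢ(|x−xᵢ|+|y−yᵢ|) = Σwᵢ|x−xᵢ| + Σwᵢ|y−yᵢ|, so x and y are optimised independently as 1-D weighted medians.
Total weight W = 407; half = 203.5.
x-coordinate, sorted with cumulative weight:
  x=1 (Zone IV, w=175) cum 175
  x=5 (Zone III, w=4) cum 179
  x=6 (Zone VI, w=8) cum 187
  x=7 (Zone VII, w=70) cum 257  ← median
  x=8 (Zone II, w=30) cum 287
  x=8 (Zone V, w=75) cum 362
  x=14 (Zone I, w=45) cum 407
⇒ x* = 7
y-coordinate, sorted with cumulative weight:
  y=1 (Zone I, w=45) cum 45
  y=2 (Zone III, w=4) cum 49
  y=3 (Zone IV, w=175) cum 224  ← median
  y=4 (Zone V, w=75) cum 299
  y=5 (Zone II, w=30) cum 329
  y=10 (Zone VI, w=8) cum 337
  y=12 (Zone VII, w=70) cum 407
⇒ y* = 3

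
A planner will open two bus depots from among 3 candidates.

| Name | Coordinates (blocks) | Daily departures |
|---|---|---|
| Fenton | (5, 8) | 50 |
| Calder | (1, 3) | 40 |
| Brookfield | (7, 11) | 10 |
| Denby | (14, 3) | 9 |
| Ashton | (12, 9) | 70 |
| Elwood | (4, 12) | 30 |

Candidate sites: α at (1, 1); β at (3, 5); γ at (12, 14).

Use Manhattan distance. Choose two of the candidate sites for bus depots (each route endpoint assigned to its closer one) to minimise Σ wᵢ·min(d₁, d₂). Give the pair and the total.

{β, γ}, total 1197

Evaluate every pair (each demand assigned to the nearer of the two):
  {β, γ}: total = 1197
  {α, γ}: total = 1477
  {α, β}: total = 1697
Best pair: {β, γ} with total 1197.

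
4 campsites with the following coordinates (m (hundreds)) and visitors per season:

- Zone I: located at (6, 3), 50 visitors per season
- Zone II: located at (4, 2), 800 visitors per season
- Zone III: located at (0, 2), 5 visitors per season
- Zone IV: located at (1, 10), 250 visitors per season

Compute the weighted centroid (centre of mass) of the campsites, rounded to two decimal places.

(3.39, 3.86)

The minimiser of Σwᵢ‖p−pᵢ‖² is the weighted centroid p* = (Σwᵢpᵢ)/(Σwᵢ).
Σwᵢ = 1105.
Σwᵢxᵢ = 50·6 + 800·4 + 5·0 + 250·1 = 3750.
Σwᵢyᵢ = 50·3 + 800·2 + 5·2 + 250·10 = 4260.
x* = 3750/1105 = 3.39, y* = 4260/1105 = 3.86.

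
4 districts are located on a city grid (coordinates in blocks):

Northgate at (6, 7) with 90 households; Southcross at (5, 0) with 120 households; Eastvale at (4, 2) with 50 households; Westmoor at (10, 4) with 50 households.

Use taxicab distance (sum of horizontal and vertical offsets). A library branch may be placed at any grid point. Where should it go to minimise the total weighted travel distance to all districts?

(5, 2)

Manhattan distance separates: Σwᵢ(|x−xᵢ|+|y−yᵢ|) = Σwᵢ|x−xᵢ| + Σwᵢ|y−yᵢ|, so x and y are optimised independently as 1-D weighted medians.
Total weight W = 310; half = 155.
x-coordinate, sorted with cumulative weight:
  x=4 (Eastvale, w=50) cum 50
  x=5 (Southcross, w=120) cum 170  ← median
  x=6 (Northgate, w=90) cum 260
  x=10 (Westmoor, w=50) cum 310
⇒ x* = 5
y-coordinate, sorted with cumulative weight:
  y=0 (Southcross, w=120) cum 120
  y=2 (Eastvale, w=50) cum 170  ← median
  y=4 (Westmoor, w=50) cum 220
  y=7 (Northgate, w=90) cum 310
⇒ y* = 2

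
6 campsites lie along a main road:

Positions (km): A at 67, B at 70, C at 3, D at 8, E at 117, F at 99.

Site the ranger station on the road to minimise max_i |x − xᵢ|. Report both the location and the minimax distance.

location 60, max distance 57

The 1-center on a line is the midpoint of the two extreme points: leftmost at 3, rightmost at 117.
Optimal location = (3 + 117)/2 = 60; maximum distance = (117 − 3)/2 = 57.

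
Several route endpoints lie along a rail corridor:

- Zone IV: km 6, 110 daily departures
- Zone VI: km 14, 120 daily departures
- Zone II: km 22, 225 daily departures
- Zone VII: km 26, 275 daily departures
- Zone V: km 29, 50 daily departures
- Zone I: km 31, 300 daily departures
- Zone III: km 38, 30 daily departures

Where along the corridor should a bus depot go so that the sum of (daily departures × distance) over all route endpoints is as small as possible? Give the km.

For a sum of weighted absolute distances on a line, the optimum is the weighted median (not the mean). Total weight W = 1110; half-weight = 555.
Sort by position and accumulate weight:
  km 6 (Zone IV, w=110) → cum 110
  km 14 (Zone VI, w=120) → cum 230
  km 22 (Zone II, w=225) → cum 455
  km 26 (Zone VII, w=275) → cum 730  ≥ 555 → median here
  km 29 (Zone V, w=50) → cum 780
  km 31 (Zone I, w=300) → cum 1080
  km 38 (Zone III, w=30) → cum 1110
Optimal location: km 26.

x = 26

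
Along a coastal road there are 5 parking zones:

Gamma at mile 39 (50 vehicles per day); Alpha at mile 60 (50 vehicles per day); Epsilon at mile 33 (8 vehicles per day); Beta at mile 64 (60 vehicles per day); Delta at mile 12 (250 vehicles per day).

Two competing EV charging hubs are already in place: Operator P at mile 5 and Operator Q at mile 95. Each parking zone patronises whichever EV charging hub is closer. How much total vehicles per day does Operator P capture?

The indifferent point is the midpoint (5+95)/2 = 50; parking zones left of it (closer to Operator P at 5) go to Operator P, those right go to Operator Q.
  Delta at 12 (w=250) → Operator P
  Epsilon at 33 (w=8) → Operator P
  Gamma at 39 (w=50) → Operator P
  Alpha at 60 (w=50) → Operator Q
  Beta at 64 (w=60) → Operator Q
Operator P captures 308; Operator Q captures 110.

308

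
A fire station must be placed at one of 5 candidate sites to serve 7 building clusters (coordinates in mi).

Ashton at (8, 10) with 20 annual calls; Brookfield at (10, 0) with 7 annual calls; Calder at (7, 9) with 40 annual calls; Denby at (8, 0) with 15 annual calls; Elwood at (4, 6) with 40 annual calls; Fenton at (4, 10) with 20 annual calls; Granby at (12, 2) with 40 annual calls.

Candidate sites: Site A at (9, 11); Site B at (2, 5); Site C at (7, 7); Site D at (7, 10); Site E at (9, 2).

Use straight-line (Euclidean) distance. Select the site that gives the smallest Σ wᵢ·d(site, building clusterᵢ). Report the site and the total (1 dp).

Total weighted distance at each candidate:
  Site A (9, 11): total = 1148.7
  Site B (2, 5): total = 1210.3
  Site C (7, 7): total = 796.8
  Site D (7, 10): total = 921.2
  Site E (9, 2): total = 1066.4
Minimum is at Site C with total 796.8 mi.

Site C, total 796.8 mi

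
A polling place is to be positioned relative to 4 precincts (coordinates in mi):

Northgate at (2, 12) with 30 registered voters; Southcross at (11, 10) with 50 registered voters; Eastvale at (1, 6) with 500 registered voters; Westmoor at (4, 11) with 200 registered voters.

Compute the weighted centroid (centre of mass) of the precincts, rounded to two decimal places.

The minimiser of Σwᵢ‖p−pᵢ‖² is the weighted centroid p* = (Σwᵢpᵢ)/(Σwᵢ).
Σwᵢ = 780.
Σwᵢxᵢ = 30·2 + 50·11 + 500·1 + 200·4 = 1910.
Σwᵢyᵢ = 30·12 + 50·10 + 500·6 + 200·11 = 6060.
x* = 1910/780 = 2.45, y* = 6060/780 = 7.77.

(2.45, 7.77)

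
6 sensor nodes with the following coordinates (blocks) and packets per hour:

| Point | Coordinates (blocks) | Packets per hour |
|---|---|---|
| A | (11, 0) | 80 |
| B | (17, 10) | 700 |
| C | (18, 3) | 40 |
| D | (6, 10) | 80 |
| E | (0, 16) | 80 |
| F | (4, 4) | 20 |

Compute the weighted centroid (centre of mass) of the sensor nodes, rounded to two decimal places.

The minimiser of Σwᵢ‖p−pᵢ‖² is the weighted centroid p* = (Σwᵢpᵢ)/(Σwᵢ).
Σwᵢ = 1000.
Σwᵢxᵢ = 80·11 + 700·17 + 40·18 + 80·6 + 80·0 + 20·4 = 14060.
Σwᵢyᵢ = 80·0 + 700·10 + 40·3 + 80·10 + 80·16 + 20·4 = 9280.
x* = 14060/1000 = 14.06, y* = 9280/1000 = 9.28.

(14.06, 9.28)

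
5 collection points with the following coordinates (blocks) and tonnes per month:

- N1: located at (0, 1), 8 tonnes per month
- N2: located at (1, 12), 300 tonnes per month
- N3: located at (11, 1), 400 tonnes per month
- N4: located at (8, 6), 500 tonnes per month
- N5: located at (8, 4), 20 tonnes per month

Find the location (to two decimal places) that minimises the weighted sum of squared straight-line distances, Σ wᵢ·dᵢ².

(7.21, 5.77)

The minimiser of Σwᵢ‖p−pᵢ‖² is the weighted centroid p* = (Σwᵢpᵢ)/(Σwᵢ).
Σwᵢ = 1228.
Σwᵢxᵢ = 8·0 + 300·1 + 400·11 + 500·8 + 20·8 = 8860.
Σwᵢyᵢ = 8·1 + 300·12 + 400·1 + 500·6 + 20·4 = 7088.
x* = 8860/1228 = 7.21, y* = 7088/1228 = 5.77.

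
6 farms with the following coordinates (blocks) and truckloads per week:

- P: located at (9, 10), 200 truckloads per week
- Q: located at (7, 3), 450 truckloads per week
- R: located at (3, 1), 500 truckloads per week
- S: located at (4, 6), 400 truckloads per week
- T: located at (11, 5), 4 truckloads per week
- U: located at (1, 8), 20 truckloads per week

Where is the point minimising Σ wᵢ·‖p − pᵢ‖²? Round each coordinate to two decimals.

(5.16, 4.09)

The minimiser of Σwᵢ‖p−pᵢ‖² is the weighted centroid p* = (Σwᵢpᵢ)/(Σwᵢ).
Σwᵢ = 1574.
Σwᵢxᵢ = 200·9 + 450·7 + 500·3 + 400·4 + 4·11 + 20·1 = 8114.
Σwᵢyᵢ = 200·10 + 450·3 + 500·1 + 400·6 + 4·5 + 20·8 = 6430.
x* = 8114/1574 = 5.16, y* = 6430/1574 = 4.09.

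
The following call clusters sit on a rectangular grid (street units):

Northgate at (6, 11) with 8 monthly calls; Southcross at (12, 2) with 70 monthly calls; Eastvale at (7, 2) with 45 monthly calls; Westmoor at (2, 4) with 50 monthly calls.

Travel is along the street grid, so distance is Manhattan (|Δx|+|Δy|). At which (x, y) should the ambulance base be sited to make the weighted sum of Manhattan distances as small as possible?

(7, 2)

Manhattan distance separates: Σwᵢ(|x−xᵢ|+|y−yᵢ|) = Σwᵢ|x−xᵢ| + Σwᵢ|y−yᵢ|, so x and y are optimised independently as 1-D weighted medians.
Total weight W = 173; half = 86.5.
x-coordinate, sorted with cumulative weight:
  x=2 (Westmoor, w=50) cum 50
  x=6 (Northgate, w=8) cum 58
  x=7 (Eastvale, w=45) cum 103  ← median
  x=12 (Southcross, w=70) cum 173
⇒ x* = 7
y-coordinate, sorted with cumulative weight:
  y=2 (Southcross, w=70) cum 70
  y=2 (Eastvale, w=45) cum 115  ← median
  y=4 (Westmoor, w=50) cum 165
  y=11 (Northgate, w=8) cum 173
⇒ y* = 2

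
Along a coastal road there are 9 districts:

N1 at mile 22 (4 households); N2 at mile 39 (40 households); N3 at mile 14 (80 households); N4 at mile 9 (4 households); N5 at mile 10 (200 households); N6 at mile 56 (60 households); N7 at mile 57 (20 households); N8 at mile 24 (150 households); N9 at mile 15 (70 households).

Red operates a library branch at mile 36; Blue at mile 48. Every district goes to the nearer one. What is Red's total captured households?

The indifferent point is the midpoint (36+48)/2 = 42; districts left of it (closer to Red at 36) go to Red, those right go to Blue.
  N4 at 9 (w=4) → Red
  N5 at 10 (w=200) → Red
  N3 at 14 (w=80) → Red
  N9 at 15 (w=70) → Red
  N1 at 22 (w=4) → Red
  N8 at 24 (w=150) → Red
  N2 at 39 (w=40) → Red
  N6 at 56 (w=60) → Blue
  N7 at 57 (w=20) → Blue
Red captures 548; Blue captures 80.

548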